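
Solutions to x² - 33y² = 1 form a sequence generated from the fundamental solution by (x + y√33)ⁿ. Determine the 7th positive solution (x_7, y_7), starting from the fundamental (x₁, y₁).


Step 1: Find the fundamental solution (x₁, y₁) of x² - 33y² = 1.
  Expand √33 as a continued fraction. a₀ = ⌊√33⌋ = 5; iterate m_{k+1} = d_k·a_k − m_k, d_{k+1} = (33 − m_{k+1}²)/d_k, a_{k+1} = ⌊(a₀ + m_{k+1})/d_{k+1}⌋ (starting m₀ = 0, d₀ = 1), with convergents p_k = a_k·p_{k-1} + p_{k-2}, q_k = a_k·q_{k-1} + q_{k-2} (p₋₁ = 1, q₋₁ = 0):
  k = 0: a₀ = 5; p₀/q₀ = 5/1; p₀² − 33·q₀² = 25 − 33 = -8.
  k = 1: m = 5, d = 8, a = ⌊(5 + 5)/8⌋ = 1; p/q = (1·5 + 1)/(1·1 + 0) = 6/1; p² − 33·q² = 36 − 33 = 3.
  k = 2: m = 3, d = 3, a = ⌊(5 + 3)/3⌋ = 2; p/q = (2·6 + 5)/(2·1 + 1) = 17/3; p² − 33·q² = 289 − 297 = -8.
  k = 3: m = 3, d = 8, a = ⌊(5 + 3)/8⌋ = 1; p/q = (1·17 + 6)/(1·3 + 1) = 23/4; p² − 33·q² = 529 − 528 = 1.
  The first convergent with p² − 33·q² = 1 gives the fundamental solution (x₁, y₁) = (23, 4).
Step 2: Apply the recurrence (x_{n+1}, y_{n+1}) = (x₁x_n + 33y₁y_n, x₁y_n + y₁x_n) repeatedly.
  From (x_1, y_1) = (23, 4): x_2 = 23·23 + 33·4·4 = 1057; y_2 = 23·4 + 4·23 = 184.
  From (x_2, y_2) = (1057, 184): x_3 = 23·1057 + 33·4·184 = 48599; y_3 = 23·184 + 4·1057 = 8460.
  From (x_3, y_3) = (48599, 8460): x_4 = 23·48599 + 33·4·8460 = 2234497; y_4 = 23·8460 + 4·48599 = 388976.
  From (x_4, y_4) = (2234497, 388976): x_5 = 23·2234497 + 33·4·388976 = 102738263; y_5 = 23·388976 + 4·2234497 = 17884436.
  From (x_5, y_5) = (102738263, 17884436): x_6 = 23·102738263 + 33·4·17884436 = 4723725601; y_6 = 23·17884436 + 4·102738263 = 822295080.
  From (x_6, y_6) = (4723725601, 822295080): x_7 = 23·4723725601 + 33·4·822295080 = 217188639383; y_7 = 23·822295080 + 4·4723725601 = 37807689244.
Step 3: Verify x_7² - 33·y_7² = 47170905077038818620689 - 47170905077038818620688 = 1 (should be 1). ✓

(x_1, y_1) = (23, 4); (x_7, y_7) = (217188639383, 37807689244).


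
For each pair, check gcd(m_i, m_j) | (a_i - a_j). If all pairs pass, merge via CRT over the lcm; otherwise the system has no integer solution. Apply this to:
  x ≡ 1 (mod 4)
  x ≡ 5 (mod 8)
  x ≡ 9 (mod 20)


Moduli 4, 8, 20 are not pairwise coprime, so CRT works modulo lcm(m_i) when all pairwise compatibility conditions hold.
Pairwise compatibility: gcd(m_i, m_j) must divide a_i - a_j for every pair.
Merge one congruence at a time:
  Start: x ≡ 1 (mod 4).
  Combine with x ≡ 5 (mod 8): gcd(4, 8) = 4; 5 - 1 = 4, which IS divisible by 4, so compatible.
    Write x = 1 + 4·t and substitute into x ≡ 5 (mod 8): 4·t ≡ 5 − 1 = 4 (mod 8).
    Divide the congruence (and modulus) by g = 4: 1·t ≡ 1 (mod 2).
    So t ≡ 1 (mod 2).
    Then x = 1 + 4·1 = 5, valid modulo lcm(4, 8) = 8: x ≡ 5 (mod 8).
  Combine with x ≡ 9 (mod 20): gcd(8, 20) = 4; 9 - 5 = 4, which IS divisible by 4, so compatible.
    Write x = 5 + 8·t and substitute into x ≡ 9 (mod 20): 8·t ≡ 9 − 5 = 4 (mod 20).
    Divide the congruence (and modulus) by g = 4: 2·t ≡ 1 (mod 5).
    The inverse of 2 mod 5 is 3 (since 2·3 = 6 = 1·5 + 1), so t ≡ 3·1 = 3 ≡ 3 (mod 5).
    Then x = 5 + 8·3 = 29, valid modulo lcm(8, 20) = 40: x ≡ 29 (mod 40).
Verify: 29 mod 4 = 1, 29 mod 8 = 5, 29 mod 20 = 9.

x ≡ 29 (mod 40).


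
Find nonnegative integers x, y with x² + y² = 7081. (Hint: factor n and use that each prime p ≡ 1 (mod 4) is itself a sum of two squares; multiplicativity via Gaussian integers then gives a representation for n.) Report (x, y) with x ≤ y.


Step 1: Factor n = 7081 = 73 · 97.
Step 2: Check the mod-4 condition on each prime factor: 73 ≡ 1 (mod 4), exponent 1; 97 ≡ 1 (mod 4), exponent 1.
All primes ≡ 3 (mod 4) appear to even exponent (or don't appear), so by the two-squares theorem n IS expressible as a sum of two squares.
Step 3: Build a representation. Here n = 73 · 97 is a product of primes ≡ 1 (mod 4). Each prime p ≡ 1 (mod 4) is itself a sum of two squares; find a² by testing p − a² for a perfect square:
  73: 73 − 1² = 72, 73 − 2² = 69, 73 − 3² = 64 = 8² ⇒ 73 = 3² + 8².
  97: 97 − 1² = 96, 97 − 2² = 93, 97 − 3² = 88, 97 − 4² = 81 = 9² ⇒ 97 = 4² + 9².
  Combine using the Brahmagupta–Fibonacci identity (a² + b²)(c² + d²) = (ac − bd)² + (ad + bc)² = (ac + bd)² + (ad − bc)²:
  73 · 97 = 7081: from (3² + 8²)(4² + 9²), take (3·4 − 8·9, 3·9 + 8·4) = (12 − 72, 27 + 32) = (-60, 59); dropping signs (only squares matter) gives (60, 59); check 60² + 59² = 3600 + 3481 = 7081 ✓.
Step 4: Order so x ≤ y and verify: 59² + 60² = 3481 + 3600 = 7081 = n. ✓

n = 7081 = 59² + 60² (one valid representation with x ≤ y).


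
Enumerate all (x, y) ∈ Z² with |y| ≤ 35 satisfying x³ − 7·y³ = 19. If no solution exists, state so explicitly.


The equation is x³ - 7y³ = 19. For fixed y, x³ = 7·y³ + 19, so a solution requires the RHS to be a perfect cube.
Strategy: iterate y from -35 to 35, compute RHS = 7·y³ + 19, and check whether it is a (positive or negative) perfect cube.
Check small values of y:
  y = 0: RHS = 19 is not a perfect cube.
  y = 1: RHS = 26 is not a perfect cube.
  y = -1: RHS = 12 is not a perfect cube.
  y = 2: RHS = 75 is not a perfect cube.
  y = -2: RHS = -37 is not a perfect cube.
  y = 3: RHS = 208 is not a perfect cube.
  y = -3: RHS = -170 is not a perfect cube.
Continuing the search up to |y| = 35 finds no solutions either.
No (x, y) in the scanned range satisfies the equation.

No integer solutions with |y| ≤ 35.


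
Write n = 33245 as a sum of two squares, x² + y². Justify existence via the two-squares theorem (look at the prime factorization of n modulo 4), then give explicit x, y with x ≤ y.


Step 1: Factor n = 33245 = 5 · 61 · 109.
Step 2: Check the mod-4 condition on each prime factor: 5 ≡ 1 (mod 4), exponent 1; 61 ≡ 1 (mod 4), exponent 1; 109 ≡ 1 (mod 4), exponent 1.
All primes ≡ 3 (mod 4) appear to even exponent (or don't appear), so by the two-squares theorem n IS expressible as a sum of two squares.
Step 3: Build a representation. Here n = 5 · 61 · 109 is a product of primes ≡ 1 (mod 4). Each prime p ≡ 1 (mod 4) is itself a sum of two squares; find a² by testing p − a² for a perfect square:
  5: 5 − 1² = 4 = 2² ⇒ 5 = 1² + 2².
  61: 61 − 1² = 60, 61 − 2² = 57, 61 − 3² = 52, 61 − 4² = 45, 61 − 5² = 36 = 6² ⇒ 61 = 5² + 6².
  109: 109 − 1² = 108, 109 − 2² = 105, 109 − 3² = 100 = 10² ⇒ 109 = 3² + 10².
  Combine using the Brahmagupta–Fibonacci identity (a² + b²)(c² + d²) = (ac − bd)² + (ad + bc)² = (ac + bd)² + (ad − bc)²:
  5 · 61 = 305: from (1² + 2²)(5² + 6²), take (1·5 − 2·6, 1·6 + 2·5) = (5 − 12, 6 + 10) = (-7, 16); dropping signs (only squares matter) gives (7, 16); check 7² + 16² = 49 + 256 = 305 ✓.
  305 · 109 = 33245: from (7² + 16²)(3² + 10²), take (7·3 − 16·10, 7·10 + 16·3) = (21 − 160, 70 + 48) = (-139, 118); dropping signs (only squares matter) gives (139, 118); check 139² + 118² = 19321 + 13924 = 33245 ✓.
Step 4: Order so x ≤ y and verify: 118² + 139² = 13924 + 19321 = 33245 = n. ✓

n = 33245 = 118² + 139² (one valid representation with x ≤ y).


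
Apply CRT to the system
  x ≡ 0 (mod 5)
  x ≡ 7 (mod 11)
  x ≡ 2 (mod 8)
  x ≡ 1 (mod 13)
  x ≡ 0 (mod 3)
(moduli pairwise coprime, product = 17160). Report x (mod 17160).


Product of moduli M = 5 · 11 · 8 · 13 · 3 = 17160.
Merge one congruence at a time:
  Start: x ≡ 0 (mod 5).
  Combine with x ≡ 7 (mod 11); new modulus lcm = 55.
    Write x = 0 + 5·t and substitute into x ≡ 7 (mod 11): 5·t ≡ 7 − 0 = 7 (mod 11).
    The inverse of 5 mod 11 is 9 (since 5·9 = 45 = 4·11 + 1), so t ≡ 9·7 = 63 ≡ 8 (mod 11).
    Then x = 0 + 5·8 = 40, valid modulo lcm(5, 11) = 55: x ≡ 40 (mod 55).
  Combine with x ≡ 2 (mod 8); new modulus lcm = 440.
    Write x = 40 + 55·t and substitute into x ≡ 2 (mod 8): 55·t ≡ 2 − 40 = -38 (mod 8).
    Reduce coefficients mod 8: 7·t ≡ 2 (mod 8).
    The inverse of 7 mod 8 is 7 (since 7·7 = 49 = 6·8 + 1), so t ≡ 7·2 = 14 ≡ 6 (mod 8).
    Then x = 40 + 55·6 = 370, valid modulo lcm(55, 8) = 440: x ≡ 370 (mod 440).
  Combine with x ≡ 1 (mod 13); new modulus lcm = 5720.
    Write x = 370 + 440·t and substitute into x ≡ 1 (mod 13): 440·t ≡ 1 − 370 = -369 (mod 13).
    Reduce coefficients mod 13: 11·t ≡ 8 (mod 13).
    The inverse of 11 mod 13 is 6 (since 11·6 = 66 = 5·13 + 1), so t ≡ 6·8 = 48 ≡ 9 (mod 13).
    Then x = 370 + 440·9 = 4330, valid modulo lcm(440, 13) = 5720: x ≡ 4330 (mod 5720).
  Combine with x ≡ 0 (mod 3); new modulus lcm = 17160.
    Write x = 4330 + 5720·t and substitute into x ≡ 0 (mod 3): 5720·t ≡ 0 − 4330 = -4330 (mod 3).
    Reduce coefficients mod 3: 2·t ≡ 2 (mod 3).
    The inverse of 2 mod 3 is 2 (since 2·2 = 4 = 1·3 + 1), so t ≡ 2·2 = 4 ≡ 1 (mod 3).
    Then x = 4330 + 5720·1 = 10050, valid modulo lcm(5720, 3) = 17160: x ≡ 10050 (mod 17160).
Verify against each original: 10050 mod 5 = 0, 10050 mod 11 = 7, 10050 mod 8 = 2, 10050 mod 13 = 1, 10050 mod 3 = 0.

x ≡ 10050 (mod 17160).


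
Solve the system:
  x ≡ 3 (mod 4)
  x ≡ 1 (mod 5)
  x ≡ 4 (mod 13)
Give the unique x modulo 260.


Moduli 4, 5, 13 are pairwise coprime; by CRT there is a unique solution modulo M = 4 · 5 · 13 = 260.
Solve pairwise, accumulating the modulus:
  Start with x ≡ 3 (mod 4).
  Combine with x ≡ 1 (mod 5): since gcd(4, 5) = 1, we get a unique residue mod 20.
    Write x = 3 + 4·t and substitute into x ≡ 1 (mod 5): 4·t ≡ 1 − 3 = -2 (mod 5).
    Reduce coefficients mod 5: 4·t ≡ 3 (mod 5).
    The inverse of 4 mod 5 is 4 (since 4·4 = 16 = 3·5 + 1), so t ≡ 4·3 = 12 ≡ 2 (mod 5).
    Then x = 3 + 4·2 = 11, valid modulo lcm(4, 5) = 20: x ≡ 11 (mod 20).
  Combine with x ≡ 4 (mod 13): since gcd(20, 13) = 1, we get a unique residue mod 260.
    Write x = 11 + 20·t and substitute into x ≡ 4 (mod 13): 20·t ≡ 4 − 11 = -7 (mod 13).
    Reduce coefficients mod 13: 7·t ≡ 6 (mod 13).
    The inverse of 7 mod 13 is 2 (since 7·2 = 14 = 1·13 + 1), so t ≡ 2·6 = 12 ≡ 12 (mod 13).
    Then x = 11 + 20·12 = 251, valid modulo lcm(20, 13) = 260: x ≡ 251 (mod 260).
Verify: 251 mod 4 = 3 ✓, 251 mod 5 = 1 ✓, 251 mod 13 = 4 ✓.

x ≡ 251 (mod 260).


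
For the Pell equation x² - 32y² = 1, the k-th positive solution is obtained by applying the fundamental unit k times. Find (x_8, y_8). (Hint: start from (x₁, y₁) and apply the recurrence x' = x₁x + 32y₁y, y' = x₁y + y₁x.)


Step 1: Find the fundamental solution (x₁, y₁) of x² - 32y² = 1.
  Expand √32 as a continued fraction. a₀ = ⌊√32⌋ = 5; iterate m_{k+1} = d_k·a_k − m_k, d_{k+1} = (32 − m_{k+1}²)/d_k, a_{k+1} = ⌊(a₀ + m_{k+1})/d_{k+1}⌋ (starting m₀ = 0, d₀ = 1), with convergents p_k = a_k·p_{k-1} + p_{k-2}, q_k = a_k·q_{k-1} + q_{k-2} (p₋₁ = 1, q₋₁ = 0):
  k = 0: a₀ = 5; p₀/q₀ = 5/1; p₀² − 32·q₀² = 25 − 32 = -7.
  k = 1: m = 5, d = 7, a = ⌊(5 + 5)/7⌋ = 1; p/q = (1·5 + 1)/(1·1 + 0) = 6/1; p² − 32·q² = 36 − 32 = 4.
  k = 2: m = 2, d = 4, a = ⌊(5 + 2)/4⌋ = 1; p/q = (1·6 + 5)/(1·1 + 1) = 11/2; p² − 32·q² = 121 − 128 = -7.
  k = 3: m = 2, d = 7, a = ⌊(5 + 2)/7⌋ = 1; p/q = (1·11 + 6)/(1·2 + 1) = 17/3; p² − 32·q² = 289 − 288 = 1.
  The first convergent with p² − 32·q² = 1 gives the fundamental solution (x₁, y₁) = (17, 3).
Step 2: Apply the recurrence (x_{n+1}, y_{n+1}) = (x₁x_n + 32y₁y_n, x₁y_n + y₁x_n) repeatedly.
  From (x_1, y_1) = (17, 3): x_2 = 17·17 + 32·3·3 = 577; y_2 = 17·3 + 3·17 = 102.
  From (x_2, y_2) = (577, 102): x_3 = 17·577 + 32·3·102 = 19601; y_3 = 17·102 + 3·577 = 3465.
  From (x_3, y_3) = (19601, 3465): x_4 = 17·19601 + 32·3·3465 = 665857; y_4 = 17·3465 + 3·19601 = 117708.
  From (x_4, y_4) = (665857, 117708): x_5 = 17·665857 + 32·3·117708 = 22619537; y_5 = 17·117708 + 3·665857 = 3998607.
  From (x_5, y_5) = (22619537, 3998607): x_6 = 17·22619537 + 32·3·3998607 = 768398401; y_6 = 17·3998607 + 3·22619537 = 135834930.
  From (x_6, y_6) = (768398401, 135834930): x_7 = 17·768398401 + 32·3·135834930 = 26102926097; y_7 = 17·135834930 + 3·768398401 = 4614389013.
  From (x_7, y_7) = (26102926097, 4614389013): x_8 = 17·26102926097 + 32·3·4614389013 = 886731088897; y_8 = 17·4614389013 + 3·26102926097 = 156753391512.
Step 3: Verify x_8² - 32·y_8² = 786292024016459316676609 - 786292024016459316676608 = 1 (should be 1). ✓

(x_1, y_1) = (17, 3); (x_8, y_8) = (886731088897, 156753391512).


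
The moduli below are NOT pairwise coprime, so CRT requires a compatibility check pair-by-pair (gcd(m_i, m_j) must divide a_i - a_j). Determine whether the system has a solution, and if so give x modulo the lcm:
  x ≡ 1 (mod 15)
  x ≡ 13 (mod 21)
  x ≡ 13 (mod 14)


Moduli 15, 21, 14 are not pairwise coprime, so CRT works modulo lcm(m_i) when all pairwise compatibility conditions hold.
Pairwise compatibility: gcd(m_i, m_j) must divide a_i - a_j for every pair.
Merge one congruence at a time:
  Start: x ≡ 1 (mod 15).
  Combine with x ≡ 13 (mod 21): gcd(15, 21) = 3; 13 - 1 = 12, which IS divisible by 3, so compatible.
    Write x = 1 + 15·t and substitute into x ≡ 13 (mod 21): 15·t ≡ 13 − 1 = 12 (mod 21).
    Divide the congruence (and modulus) by g = 3: 5·t ≡ 4 (mod 7).
    The inverse of 5 mod 7 is 3 (since 5·3 = 15 = 2·7 + 1), so t ≡ 3·4 = 12 ≡ 5 (mod 7).
    Then x = 1 + 15·5 = 76, valid modulo lcm(15, 21) = 105: x ≡ 76 (mod 105).
  Combine with x ≡ 13 (mod 14): gcd(105, 14) = 7; 13 - 76 = -63, which IS divisible by 7, so compatible.
    Write x = 76 + 105·t and substitute into x ≡ 13 (mod 14): 105·t ≡ 13 − 76 = -63 (mod 14).
    Divide the congruence (and modulus) by g = 7: 15·t ≡ -9 (mod 2).
    Reduce coefficients mod 2: 1·t ≡ 1 (mod 2).
    So t ≡ 1 (mod 2).
    Then x = 76 + 105·1 = 181, valid modulo lcm(105, 14) = 210: x ≡ 181 (mod 210).
Verify: 181 mod 15 = 1, 181 mod 21 = 13, 181 mod 14 = 13.

x ≡ 181 (mod 210).


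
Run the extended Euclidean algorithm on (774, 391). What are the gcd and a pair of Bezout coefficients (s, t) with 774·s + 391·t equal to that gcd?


Euclidean algorithm on (774, 391) — divide until remainder is 0:
  774 = 1 · 391 + 383
  391 = 1 · 383 + 8
  383 = 47 · 8 + 7
  8 = 1 · 7 + 1
  7 = 7 · 1 + 0
gcd(774, 391) = 1.
Track Bezout coefficients alongside the remainders: start with r₀ = 774 = a·1 + b·0 (s = 1, t = 0) and r₁ = 391 = a·0 + b·1 (s = 0, t = 1); each new remainder r_{k+1} = r_{k-1} − q_k·r_k inherits s_{k+1} = s_{k-1} − q_k·s_k, t_{k+1} = t_{k-1} − q_k·t_k, so r_k = a·s_k + b·t_k at every step:
  q = 1: r = 383, s = 1 − 1·0 = 1, t = 0 − 1·1 = -1  (check: 774·1 + 391·(-1) = 383)
  q = 1: r = 8, s = 0 − 1·1 = -1, t = 1 − 1·(-1) = 2  (check: 774·(-1) + 391·2 = 8)
  q = 47: r = 7, s = 1 − 47·(-1) = 48, t = -1 − 47·2 = -95  (check: 774·48 + 391·(-95) = 7)
  q = 1: r = 1, s = -1 − 1·48 = -49, t = 2 − 1·(-95) = 97  (check: 774·(-49) + 391·97 = 1)
The row with r = 1 (the gcd) gives the Bezout coefficients s = -49, t = 97.
Result: 774 · (-49) + 391 · (97) = 1.

gcd(774, 391) = 1; s = -49, t = 97 (check: 774·(-49) + 391·97 = 1).


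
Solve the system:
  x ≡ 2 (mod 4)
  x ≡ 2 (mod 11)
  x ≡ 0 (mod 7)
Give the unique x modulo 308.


Moduli 4, 11, 7 are pairwise coprime; by CRT there is a unique solution modulo M = 4 · 11 · 7 = 308.
Solve pairwise, accumulating the modulus:
  Start with x ≡ 2 (mod 4).
  Combine with x ≡ 2 (mod 11): since gcd(4, 11) = 1, we get a unique residue mod 44.
    Write x = 2 + 4·t and substitute into x ≡ 2 (mod 11): 4·t ≡ 2 − 2 = 0 (mod 11).
    The inverse of 4 mod 11 is 3 (since 4·3 = 12 = 1·11 + 1), so t ≡ 3·0 = 0 ≡ 0 (mod 11).
    Then x = 2 + 4·0 = 2, valid modulo lcm(4, 11) = 44: x ≡ 2 (mod 44).
  Combine with x ≡ 0 (mod 7): since gcd(44, 7) = 1, we get a unique residue mod 308.
    Write x = 2 + 44·t and substitute into x ≡ 0 (mod 7): 44·t ≡ 0 − 2 = -2 (mod 7).
    Reduce coefficients mod 7: 2·t ≡ 5 (mod 7).
    The inverse of 2 mod 7 is 4 (since 2·4 = 8 = 1·7 + 1), so t ≡ 4·5 = 20 ≡ 6 (mod 7).
    Then x = 2 + 44·6 = 266, valid modulo lcm(44, 7) = 308: x ≡ 266 (mod 308).
Verify: 266 mod 4 = 2 ✓, 266 mod 11 = 2 ✓, 266 mod 7 = 0 ✓.

x ≡ 266 (mod 308).


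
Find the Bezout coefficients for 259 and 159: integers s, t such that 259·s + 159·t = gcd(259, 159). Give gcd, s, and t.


Euclidean algorithm on (259, 159) — divide until remainder is 0:
  259 = 1 · 159 + 100
  159 = 1 · 100 + 59
  100 = 1 · 59 + 41
  59 = 1 · 41 + 18
  41 = 2 · 18 + 5
  18 = 3 · 5 + 3
  5 = 1 · 3 + 2
  3 = 1 · 2 + 1
  2 = 2 · 1 + 0
gcd(259, 159) = 1.
Track Bezout coefficients alongside the remainders: start with r₀ = 259 = a·1 + b·0 (s = 1, t = 0) and r₁ = 159 = a·0 + b·1 (s = 0, t = 1); each new remainder r_{k+1} = r_{k-1} − q_k·r_k inherits s_{k+1} = s_{k-1} − q_k·s_k, t_{k+1} = t_{k-1} − q_k·t_k, so r_k = a·s_k + b·t_k at every step:
  q = 1: r = 100, s = 1 − 1·0 = 1, t = 0 − 1·1 = -1  (check: 259·1 + 159·(-1) = 100)
  q = 1: r = 59, s = 0 − 1·1 = -1, t = 1 − 1·(-1) = 2  (check: 259·(-1) + 159·2 = 59)
  q = 1: r = 41, s = 1 − 1·(-1) = 2, t = -1 − 1·2 = -3  (check: 259·2 + 159·(-3) = 41)
  q = 1: r = 18, s = -1 − 1·2 = -3, t = 2 − 1·(-3) = 5  (check: 259·(-3) + 159·5 = 18)
  q = 2: r = 5, s = 2 − 2·(-3) = 8, t = -3 − 2·5 = -13  (check: 259·8 + 159·(-13) = 5)
  q = 3: r = 3, s = -3 − 3·8 = -27, t = 5 − 3·(-13) = 44  (check: 259·(-27) + 159·44 = 3)
  q = 1: r = 2, s = 8 − 1·(-27) = 35, t = -13 − 1·44 = -57  (check: 259·35 + 159·(-57) = 2)
  q = 1: r = 1, s = -27 − 1·35 = -62, t = 44 − 1·(-57) = 101  (check: 259·(-62) + 159·101 = 1)
The row with r = 1 (the gcd) gives the Bezout coefficients s = -62, t = 101.
Result: 259 · (-62) + 159 · (101) = 1.

gcd(259, 159) = 1; s = -62, t = 101 (check: 259·(-62) + 159·101 = 1).


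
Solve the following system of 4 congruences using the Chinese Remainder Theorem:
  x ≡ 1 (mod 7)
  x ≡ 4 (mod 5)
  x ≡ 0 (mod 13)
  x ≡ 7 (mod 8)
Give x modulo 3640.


Product of moduli M = 7 · 5 · 13 · 8 = 3640.
Merge one congruence at a time:
  Start: x ≡ 1 (mod 7).
  Combine with x ≡ 4 (mod 5); new modulus lcm = 35.
    Write x = 1 + 7·t and substitute into x ≡ 4 (mod 5): 7·t ≡ 4 − 1 = 3 (mod 5).
    Reduce coefficients mod 5: 2·t ≡ 3 (mod 5).
    The inverse of 2 mod 5 is 3 (since 2·3 = 6 = 1·5 + 1), so t ≡ 3·3 = 9 ≡ 4 (mod 5).
    Then x = 1 + 7·4 = 29, valid modulo lcm(7, 5) = 35: x ≡ 29 (mod 35).
  Combine with x ≡ 0 (mod 13); new modulus lcm = 455.
    Write x = 29 + 35·t and substitute into x ≡ 0 (mod 13): 35·t ≡ 0 − 29 = -29 (mod 13).
    Reduce coefficients mod 13: 9·t ≡ 10 (mod 13).
    The inverse of 9 mod 13 is 3 (since 9·3 = 27 = 2·13 + 1), so t ≡ 3·10 = 30 ≡ 4 (mod 13).
    Then x = 29 + 35·4 = 169, valid modulo lcm(35, 13) = 455: x ≡ 169 (mod 455).
  Combine with x ≡ 7 (mod 8); new modulus lcm = 3640.
    Write x = 169 + 455·t and substitute into x ≡ 7 (mod 8): 455·t ≡ 7 − 169 = -162 (mod 8).
    Reduce coefficients mod 8: 7·t ≡ 6 (mod 8).
    The inverse of 7 mod 8 is 7 (since 7·7 = 49 = 6·8 + 1), so t ≡ 7·6 = 42 ≡ 2 (mod 8).
    Then x = 169 + 455·2 = 1079, valid modulo lcm(455, 8) = 3640: x ≡ 1079 (mod 3640).
Verify against each original: 1079 mod 7 = 1, 1079 mod 5 = 4, 1079 mod 13 = 0, 1079 mod 8 = 7.

x ≡ 1079 (mod 3640).


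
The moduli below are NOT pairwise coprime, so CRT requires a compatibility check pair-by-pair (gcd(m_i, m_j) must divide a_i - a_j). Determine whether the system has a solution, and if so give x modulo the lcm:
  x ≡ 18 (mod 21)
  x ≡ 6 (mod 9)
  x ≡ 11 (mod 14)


Moduli 21, 9, 14 are not pairwise coprime, so CRT works modulo lcm(m_i) when all pairwise compatibility conditions hold.
Pairwise compatibility: gcd(m_i, m_j) must divide a_i - a_j for every pair.
Merge one congruence at a time:
  Start: x ≡ 18 (mod 21).
  Combine with x ≡ 6 (mod 9): gcd(21, 9) = 3; 6 - 18 = -12, which IS divisible by 3, so compatible.
    Write x = 18 + 21·t and substitute into x ≡ 6 (mod 9): 21·t ≡ 6 − 18 = -12 (mod 9).
    Divide the congruence (and modulus) by g = 3: 7·t ≡ -4 (mod 3).
    Reduce coefficients mod 3: 1·t ≡ 2 (mod 3).
    So t ≡ 2 (mod 3).
    Then x = 18 + 21·2 = 60, valid modulo lcm(21, 9) = 63: x ≡ 60 (mod 63).
  Combine with x ≡ 11 (mod 14): gcd(63, 14) = 7; 11 - 60 = -49, which IS divisible by 7, so compatible.
    Write x = 60 + 63·t and substitute into x ≡ 11 (mod 14): 63·t ≡ 11 − 60 = -49 (mod 14).
    Divide the congruence (and modulus) by g = 7: 9·t ≡ -7 (mod 2).
    Reduce coefficients mod 2: 1·t ≡ 1 (mod 2).
    So t ≡ 1 (mod 2).
    Then x = 60 + 63·1 = 123, valid modulo lcm(63, 14) = 126: x ≡ 123 (mod 126).
Verify: 123 mod 21 = 18, 123 mod 9 = 6, 123 mod 14 = 11.

x ≡ 123 (mod 126).


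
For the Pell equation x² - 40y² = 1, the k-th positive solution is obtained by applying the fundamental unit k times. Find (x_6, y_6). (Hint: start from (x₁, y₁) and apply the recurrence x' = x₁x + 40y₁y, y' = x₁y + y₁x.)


Step 1: Find the fundamental solution (x₁, y₁) of x² - 40y² = 1.
  Expand √40 as a continued fraction. a₀ = ⌊√40⌋ = 6; iterate m_{k+1} = d_k·a_k − m_k, d_{k+1} = (40 − m_{k+1}²)/d_k, a_{k+1} = ⌊(a₀ + m_{k+1})/d_{k+1}⌋ (starting m₀ = 0, d₀ = 1), with convergents p_k = a_k·p_{k-1} + p_{k-2}, q_k = a_k·q_{k-1} + q_{k-2} (p₋₁ = 1, q₋₁ = 0):
  k = 0: a₀ = 6; p₀/q₀ = 6/1; p₀² − 40·q₀² = 36 − 40 = -4.
  k = 1: m = 6, d = 4, a = ⌊(6 + 6)/4⌋ = 3; p/q = (3·6 + 1)/(3·1 + 0) = 19/3; p² − 40·q² = 361 − 360 = 1.
  The first convergent with p² − 40·q² = 1 gives the fundamental solution (x₁, y₁) = (19, 3).
Step 2: Apply the recurrence (x_{n+1}, y_{n+1}) = (x₁x_n + 40y₁y_n, x₁y_n + y₁x_n) repeatedly.
  From (x_1, y_1) = (19, 3): x_2 = 19·19 + 40·3·3 = 721; y_2 = 19·3 + 3·19 = 114.
  From (x_2, y_2) = (721, 114): x_3 = 19·721 + 40·3·114 = 27379; y_3 = 19·114 + 3·721 = 4329.
  From (x_3, y_3) = (27379, 4329): x_4 = 19·27379 + 40·3·4329 = 1039681; y_4 = 19·4329 + 3·27379 = 164388.
  From (x_4, y_4) = (1039681, 164388): x_5 = 19·1039681 + 40·3·164388 = 39480499; y_5 = 19·164388 + 3·1039681 = 6242415.
  From (x_5, y_5) = (39480499, 6242415): x_6 = 19·39480499 + 40·3·6242415 = 1499219281; y_6 = 19·6242415 + 3·39480499 = 237047382.
Step 3: Verify x_6² - 40·y_6² = 2247658452522156961 - 2247658452522156960 = 1 (should be 1). ✓

(x_1, y_1) = (19, 3); (x_6, y_6) = (1499219281, 237047382).


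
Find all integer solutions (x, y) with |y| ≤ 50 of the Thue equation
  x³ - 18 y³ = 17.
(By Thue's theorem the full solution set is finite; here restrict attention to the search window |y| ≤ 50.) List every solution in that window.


The equation is x³ - 18y³ = 17. For fixed y, x³ = 18·y³ + 17, so a solution requires the RHS to be a perfect cube.
Strategy: iterate y from -50 to 50, compute RHS = 18·y³ + 17, and check whether it is a (positive or negative) perfect cube.
Check small values of y:
  y = 0: RHS = 17 is not a perfect cube.
  y = 1: RHS = 35 is not a perfect cube.
  y = -1: RHS = -1 = (-1)³ ⇒ x = -1 works.
  y = 2: RHS = 161 is not a perfect cube.
  y = -2: RHS = -127 is not a perfect cube.
  y = 3: RHS = 503 is not a perfect cube.
  y = -3: RHS = -469 is not a perfect cube.
Continuing the search up to |y| = 50 finds no further solutions beyond those listed.
Collected solutions: (-1, -1).

Solutions (with |y| ≤ 50): (-1, -1).


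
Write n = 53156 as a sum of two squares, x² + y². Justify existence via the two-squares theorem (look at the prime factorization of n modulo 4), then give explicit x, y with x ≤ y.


Step 1: Factor n = 53156 = 2^2 · 97 · 137.
Step 2: Check the mod-4 condition on each prime factor: 2 = 2 (special); 97 ≡ 1 (mod 4), exponent 1; 137 ≡ 1 (mod 4), exponent 1.
All primes ≡ 3 (mod 4) appear to even exponent (or don't appear), so by the two-squares theorem n IS expressible as a sum of two squares.
Step 3: Build a representation. Group n = k² · m with k = 2 and m = 97 · 137 = 13289 (a product of primes ≡ 1 (mod 4)); a representation of m scales to one of n via (k·x)² + (k·y)² = k²(x² + y²). Each prime p ≡ 1 (mod 4) is itself a sum of two squares; find a² by testing p − a² for a perfect square:
  97: 97 − 1² = 96, 97 − 2² = 93, 97 − 3² = 88, 97 − 4² = 81 = 9² ⇒ 97 = 4² + 9².
  137: 137 − 1² = 136, 137 − 2² = 133, 137 − 3² = 128, 137 − 4² = 121 = 11² ⇒ 137 = 4² + 11².
  Combine using the Brahmagupta–Fibonacci identity (a² + b²)(c² + d²) = (ac − bd)² + (ad + bc)² = (ac + bd)² + (ad − bc)²:
  97 · 137 = 13289: from (4² + 9²)(4² + 11²), take (4·4 − 9·11, 4·11 + 9·4) = (16 − 99, 44 + 36) = (-83, 80); dropping signs (only squares matter) gives (83, 80); check 83² + 80² = 6889 + 6400 = 13289 ✓.
  Scale by k = 2: (2·83, 2·80) = (166, 160).
Step 4: Order so x ≤ y and verify: 160² + 166² = 25600 + 27556 = 53156 = n. ✓

n = 53156 = 160² + 166² (one valid representation with x ≤ y).


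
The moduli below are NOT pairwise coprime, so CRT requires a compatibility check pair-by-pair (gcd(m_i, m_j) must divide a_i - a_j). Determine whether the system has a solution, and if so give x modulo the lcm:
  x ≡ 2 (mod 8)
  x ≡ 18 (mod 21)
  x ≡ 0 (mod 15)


Moduli 8, 21, 15 are not pairwise coprime, so CRT works modulo lcm(m_i) when all pairwise compatibility conditions hold.
Pairwise compatibility: gcd(m_i, m_j) must divide a_i - a_j for every pair.
Merge one congruence at a time:
  Start: x ≡ 2 (mod 8).
  Combine with x ≡ 18 (mod 21): gcd(8, 21) = 1; 18 - 2 = 16, which IS divisible by 1, so compatible.
    Write x = 2 + 8·t and substitute into x ≡ 18 (mod 21): 8·t ≡ 18 − 2 = 16 (mod 21).
    The inverse of 8 mod 21 is 8 (since 8·8 = 64 = 3·21 + 1), so t ≡ 8·16 = 128 ≡ 2 (mod 21).
    Then x = 2 + 8·2 = 18, valid modulo lcm(8, 21) = 168: x ≡ 18 (mod 168).
  Combine with x ≡ 0 (mod 15): gcd(168, 15) = 3; 0 - 18 = -18, which IS divisible by 3, so compatible.
    Write x = 18 + 168·t and substitute into x ≡ 0 (mod 15): 168·t ≡ 0 − 18 = -18 (mod 15).
    Divide the congruence (and modulus) by g = 3: 56·t ≡ -6 (mod 5).
    Reduce coefficients mod 5: 1·t ≡ 4 (mod 5).
    So t ≡ 4 (mod 5).
    Then x = 18 + 168·4 = 690, valid modulo lcm(168, 15) = 840: x ≡ 690 (mod 840).
Verify: 690 mod 8 = 2, 690 mod 21 = 18, 690 mod 15 = 0.

x ≡ 690 (mod 840).


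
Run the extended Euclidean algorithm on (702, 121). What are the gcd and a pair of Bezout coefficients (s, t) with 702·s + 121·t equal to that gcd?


Euclidean algorithm on (702, 121) — divide until remainder is 0:
  702 = 5 · 121 + 97
  121 = 1 · 97 + 24
  97 = 4 · 24 + 1
  24 = 24 · 1 + 0
gcd(702, 121) = 1.
Track Bezout coefficients alongside the remainders: start with r₀ = 702 = a·1 + b·0 (s = 1, t = 0) and r₁ = 121 = a·0 + b·1 (s = 0, t = 1); each new remainder r_{k+1} = r_{k-1} − q_k·r_k inherits s_{k+1} = s_{k-1} − q_k·s_k, t_{k+1} = t_{k-1} − q_k·t_k, so r_k = a·s_k + b·t_k at every step:
  q = 5: r = 97, s = 1 − 5·0 = 1, t = 0 − 5·1 = -5  (check: 702·1 + 121·(-5) = 97)
  q = 1: r = 24, s = 0 − 1·1 = -1, t = 1 − 1·(-5) = 6  (check: 702·(-1) + 121·6 = 24)
  q = 4: r = 1, s = 1 − 4·(-1) = 5, t = -5 − 4·6 = -29  (check: 702·5 + 121·(-29) = 1)
The row with r = 1 (the gcd) gives the Bezout coefficients s = 5, t = -29.
Result: 702 · (5) + 121 · (-29) = 1.

gcd(702, 121) = 1; s = 5, t = -29 (check: 702·5 + 121·(-29) = 1).


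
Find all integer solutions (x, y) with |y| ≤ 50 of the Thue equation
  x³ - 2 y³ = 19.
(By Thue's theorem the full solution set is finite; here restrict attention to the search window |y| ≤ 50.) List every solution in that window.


The equation is x³ - 2y³ = 19. For fixed y, x³ = 2·y³ + 19, so a solution requires the RHS to be a perfect cube.
Strategy: iterate y from -50 to 50, compute RHS = 2·y³ + 19, and check whether it is a (positive or negative) perfect cube.
Check small values of y:
  y = 0: RHS = 19 is not a perfect cube.
  y = 1: RHS = 21 is not a perfect cube.
  y = -1: RHS = 17 is not a perfect cube.
  y = 2: RHS = 35 is not a perfect cube.
  y = -2: RHS = 3 is not a perfect cube.
  y = 3: RHS = 73 is not a perfect cube.
  y = -3: RHS = -35 is not a perfect cube.
Continuing the search up to |y| = 50 finds no solutions either.
No (x, y) in the scanned range satisfies the equation.

No integer solutions with |y| ≤ 50.


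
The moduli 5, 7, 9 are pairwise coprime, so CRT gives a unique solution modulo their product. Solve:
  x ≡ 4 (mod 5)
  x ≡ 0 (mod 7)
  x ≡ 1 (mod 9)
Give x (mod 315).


Moduli 5, 7, 9 are pairwise coprime; by CRT there is a unique solution modulo M = 5 · 7 · 9 = 315.
Solve pairwise, accumulating the modulus:
  Start with x ≡ 4 (mod 5).
  Combine with x ≡ 0 (mod 7): since gcd(5, 7) = 1, we get a unique residue mod 35.
    Write x = 4 + 5·t and substitute into x ≡ 0 (mod 7): 5·t ≡ 0 − 4 = -4 (mod 7).
    Reduce coefficients mod 7: 5·t ≡ 3 (mod 7).
    The inverse of 5 mod 7 is 3 (since 5·3 = 15 = 2·7 + 1), so t ≡ 3·3 = 9 ≡ 2 (mod 7).
    Then x = 4 + 5·2 = 14, valid modulo lcm(5, 7) = 35: x ≡ 14 (mod 35).
  Combine with x ≡ 1 (mod 9): since gcd(35, 9) = 1, we get a unique residue mod 315.
    Write x = 14 + 35·t and substitute into x ≡ 1 (mod 9): 35·t ≡ 1 − 14 = -13 (mod 9).
    Reduce coefficients mod 9: 8·t ≡ 5 (mod 9).
    The inverse of 8 mod 9 is 8 (since 8·8 = 64 = 7·9 + 1), so t ≡ 8·5 = 40 ≡ 4 (mod 9).
    Then x = 14 + 35·4 = 154, valid modulo lcm(35, 9) = 315: x ≡ 154 (mod 315).
Verify: 154 mod 5 = 4 ✓, 154 mod 7 = 0 ✓, 154 mod 9 = 1 ✓.

x ≡ 154 (mod 315).


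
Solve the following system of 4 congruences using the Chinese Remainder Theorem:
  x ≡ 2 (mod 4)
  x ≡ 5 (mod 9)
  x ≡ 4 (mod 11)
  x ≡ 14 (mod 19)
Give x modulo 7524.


Product of moduli M = 4 · 9 · 11 · 19 = 7524.
Merge one congruence at a time:
  Start: x ≡ 2 (mod 4).
  Combine with x ≡ 5 (mod 9); new modulus lcm = 36.
    Write x = 2 + 4·t and substitute into x ≡ 5 (mod 9): 4·t ≡ 5 − 2 = 3 (mod 9).
    The inverse of 4 mod 9 is 7 (since 4·7 = 28 = 3·9 + 1), so t ≡ 7·3 = 21 ≡ 3 (mod 9).
    Then x = 2 + 4·3 = 14, valid modulo lcm(4, 9) = 36: x ≡ 14 (mod 36).
  Combine with x ≡ 4 (mod 11); new modulus lcm = 396.
    Write x = 14 + 36·t and substitute into x ≡ 4 (mod 11): 36·t ≡ 4 − 14 = -10 (mod 11).
    Reduce coefficients mod 11: 3·t ≡ 1 (mod 11).
    The inverse of 3 mod 11 is 4 (since 3·4 = 12 = 1·11 + 1), so t ≡ 4·1 = 4 ≡ 4 (mod 11).
    Then x = 14 + 36·4 = 158, valid modulo lcm(36, 11) = 396: x ≡ 158 (mod 396).
  Combine with x ≡ 14 (mod 19); new modulus lcm = 7524.
    Write x = 158 + 396·t and substitute into x ≡ 14 (mod 19): 396·t ≡ 14 − 158 = -144 (mod 19).
    Reduce coefficients mod 19: 16·t ≡ 8 (mod 19).
    The inverse of 16 mod 19 is 6 (since 16·6 = 96 = 5·19 + 1), so t ≡ 6·8 = 48 ≡ 10 (mod 19).
    Then x = 158 + 396·10 = 4118, valid modulo lcm(396, 19) = 7524: x ≡ 4118 (mod 7524).
Verify against each original: 4118 mod 4 = 2, 4118 mod 9 = 5, 4118 mod 11 = 4, 4118 mod 19 = 14.

x ≡ 4118 (mod 7524).


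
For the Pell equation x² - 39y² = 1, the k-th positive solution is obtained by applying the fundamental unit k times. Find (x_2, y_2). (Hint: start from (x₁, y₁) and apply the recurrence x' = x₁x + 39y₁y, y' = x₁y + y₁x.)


Step 1: Find the fundamental solution (x₁, y₁) of x² - 39y² = 1.
  Expand √39 as a continued fraction. a₀ = ⌊√39⌋ = 6; iterate m_{k+1} = d_k·a_k − m_k, d_{k+1} = (39 − m_{k+1}²)/d_k, a_{k+1} = ⌊(a₀ + m_{k+1})/d_{k+1}⌋ (starting m₀ = 0, d₀ = 1), with convergents p_k = a_k·p_{k-1} + p_{k-2}, q_k = a_k·q_{k-1} + q_{k-2} (p₋₁ = 1, q₋₁ = 0):
  k = 0: a₀ = 6; p₀/q₀ = 6/1; p₀² − 39·q₀² = 36 − 39 = -3.
  k = 1: m = 6, d = 3, a = ⌊(6 + 6)/3⌋ = 4; p/q = (4·6 + 1)/(4·1 + 0) = 25/4; p² − 39·q² = 625 − 624 = 1.
  The first convergent with p² − 39·q² = 1 gives the fundamental solution (x₁, y₁) = (25, 4).
Step 2: Apply the recurrence (x_{n+1}, y_{n+1}) = (x₁x_n + 39y₁y_n, x₁y_n + y₁x_n) repeatedly.
  From (x_1, y_1) = (25, 4): x_2 = 25·25 + 39·4·4 = 1249; y_2 = 25·4 + 4·25 = 200.
Step 3: Verify x_2² - 39·y_2² = 1560001 - 1560000 = 1 (should be 1). ✓

(x_1, y_1) = (25, 4); (x_2, y_2) = (1249, 200).


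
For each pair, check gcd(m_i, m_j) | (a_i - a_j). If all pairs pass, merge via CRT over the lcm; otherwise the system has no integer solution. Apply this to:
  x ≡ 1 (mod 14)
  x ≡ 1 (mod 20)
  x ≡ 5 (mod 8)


Moduli 14, 20, 8 are not pairwise coprime, so CRT works modulo lcm(m_i) when all pairwise compatibility conditions hold.
Pairwise compatibility: gcd(m_i, m_j) must divide a_i - a_j for every pair.
Merge one congruence at a time:
  Start: x ≡ 1 (mod 14).
  Combine with x ≡ 1 (mod 20): gcd(14, 20) = 2; 1 - 1 = 0, which IS divisible by 2, so compatible.
    Write x = 1 + 14·t and substitute into x ≡ 1 (mod 20): 14·t ≡ 1 − 1 = 0 (mod 20).
    Divide the congruence (and modulus) by g = 2: 7·t ≡ 0 (mod 10).
    The inverse of 7 mod 10 is 3 (since 7·3 = 21 = 2·10 + 1), so t ≡ 3·0 = 0 ≡ 0 (mod 10).
    Then x = 1 + 14·0 = 1, valid modulo lcm(14, 20) = 140: x ≡ 1 (mod 140).
  Combine with x ≡ 5 (mod 8): gcd(140, 8) = 4; 5 - 1 = 4, which IS divisible by 4, so compatible.
    Write x = 1 + 140·t and substitute into x ≡ 5 (mod 8): 140·t ≡ 5 − 1 = 4 (mod 8).
    Divide the congruence (and modulus) by g = 4: 35·t ≡ 1 (mod 2).
    Reduce coefficients mod 2: 1·t ≡ 1 (mod 2).
    So t ≡ 1 (mod 2).
    Then x = 1 + 140·1 = 141, valid modulo lcm(140, 8) = 280: x ≡ 141 (mod 280).
Verify: 141 mod 14 = 1, 141 mod 20 = 1, 141 mod 8 = 5.

x ≡ 141 (mod 280).


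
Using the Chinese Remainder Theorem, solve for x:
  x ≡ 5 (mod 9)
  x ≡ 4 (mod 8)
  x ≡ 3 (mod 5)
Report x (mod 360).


Moduli 9, 8, 5 are pairwise coprime; by CRT there is a unique solution modulo M = 9 · 8 · 5 = 360.
Solve pairwise, accumulating the modulus:
  Start with x ≡ 5 (mod 9).
  Combine with x ≡ 4 (mod 8): since gcd(9, 8) = 1, we get a unique residue mod 72.
    Write x = 5 + 9·t and substitute into x ≡ 4 (mod 8): 9·t ≡ 4 − 5 = -1 (mod 8).
    Reduce coefficients mod 8: 1·t ≡ 7 (mod 8).
    So t ≡ 7 (mod 8).
    Then x = 5 + 9·7 = 68, valid modulo lcm(9, 8) = 72: x ≡ 68 (mod 72).
  Combine with x ≡ 3 (mod 5): since gcd(72, 5) = 1, we get a unique residue mod 360.
    Write x = 68 + 72·t and substitute into x ≡ 3 (mod 5): 72·t ≡ 3 − 68 = -65 (mod 5).
    Reduce coefficients mod 5: 2·t ≡ 0 (mod 5).
    The inverse of 2 mod 5 is 3 (since 2·3 = 6 = 1·5 + 1), so t ≡ 3·0 = 0 ≡ 0 (mod 5).
    Then x = 68 + 72·0 = 68, valid modulo lcm(72, 5) = 360: x ≡ 68 (mod 360).
Verify: 68 mod 9 = 5 ✓, 68 mod 8 = 4 ✓, 68 mod 5 = 3 ✓.

x ≡ 68 (mod 360).


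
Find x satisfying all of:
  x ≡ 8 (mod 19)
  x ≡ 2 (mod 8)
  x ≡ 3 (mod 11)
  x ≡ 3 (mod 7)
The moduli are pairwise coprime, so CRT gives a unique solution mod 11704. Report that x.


Product of moduli M = 19 · 8 · 11 · 7 = 11704.
Merge one congruence at a time:
  Start: x ≡ 8 (mod 19).
  Combine with x ≡ 2 (mod 8); new modulus lcm = 152.
    Write x = 8 + 19·t and substitute into x ≡ 2 (mod 8): 19·t ≡ 2 − 8 = -6 (mod 8).
    Reduce coefficients mod 8: 3·t ≡ 2 (mod 8).
    The inverse of 3 mod 8 is 3 (since 3·3 = 9 = 1·8 + 1), so t ≡ 3·2 = 6 ≡ 6 (mod 8).
    Then x = 8 + 19·6 = 122, valid modulo lcm(19, 8) = 152: x ≡ 122 (mod 152).
  Combine with x ≡ 3 (mod 11); new modulus lcm = 1672.
    Write x = 122 + 152·t and substitute into x ≡ 3 (mod 11): 152·t ≡ 3 − 122 = -119 (mod 11).
    Reduce coefficients mod 11: 9·t ≡ 2 (mod 11).
    The inverse of 9 mod 11 is 5 (since 9·5 = 45 = 4·11 + 1), so t ≡ 5·2 = 10 ≡ 10 (mod 11).
    Then x = 122 + 152·10 = 1642, valid modulo lcm(152, 11) = 1672: x ≡ 1642 (mod 1672).
  Combine with x ≡ 3 (mod 7); new modulus lcm = 11704.
    Write x = 1642 + 1672·t and substitute into x ≡ 3 (mod 7): 1672·t ≡ 3 − 1642 = -1639 (mod 7).
    Reduce coefficients mod 7: 6·t ≡ 6 (mod 7).
    The inverse of 6 mod 7 is 6 (since 6·6 = 36 = 5·7 + 1), so t ≡ 6·6 = 36 ≡ 1 (mod 7).
    Then x = 1642 + 1672·1 = 3314, valid modulo lcm(1672, 7) = 11704: x ≡ 3314 (mod 11704).
Verify against each original: 3314 mod 19 = 8, 3314 mod 8 = 2, 3314 mod 11 = 3, 3314 mod 7 = 3.

x ≡ 3314 (mod 11704).


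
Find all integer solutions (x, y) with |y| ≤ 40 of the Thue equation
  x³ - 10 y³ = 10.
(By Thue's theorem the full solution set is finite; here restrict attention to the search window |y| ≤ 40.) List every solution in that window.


The equation is x³ - 10y³ = 10. For fixed y, x³ = 10·y³ + 10, so a solution requires the RHS to be a perfect cube.
Strategy: iterate y from -40 to 40, compute RHS = 10·y³ + 10, and check whether it is a (positive or negative) perfect cube.
Check small values of y:
  y = 0: RHS = 10 is not a perfect cube.
  y = 1: RHS = 20 is not a perfect cube.
  y = -1: RHS = 0 = (0)³ ⇒ x = 0 works.
  y = 2: RHS = 90 is not a perfect cube.
  y = -2: RHS = -70 is not a perfect cube.
  y = 3: RHS = 280 is not a perfect cube.
  y = -3: RHS = -260 is not a perfect cube.
Continuing the search up to |y| = 40 finds no further solutions beyond those listed.
Collected solutions: (0, -1).

Solutions (with |y| ≤ 40): (0, -1).


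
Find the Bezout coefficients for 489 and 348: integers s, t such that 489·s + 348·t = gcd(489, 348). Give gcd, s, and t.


Euclidean algorithm on (489, 348) — divide until remainder is 0:
  489 = 1 · 348 + 141
  348 = 2 · 141 + 66
  141 = 2 · 66 + 9
  66 = 7 · 9 + 3
  9 = 3 · 3 + 0
gcd(489, 348) = 3.
Track Bezout coefficients alongside the remainders: start with r₀ = 489 = a·1 + b·0 (s = 1, t = 0) and r₁ = 348 = a·0 + b·1 (s = 0, t = 1); each new remainder r_{k+1} = r_{k-1} − q_k·r_k inherits s_{k+1} = s_{k-1} − q_k·s_k, t_{k+1} = t_{k-1} − q_k·t_k, so r_k = a·s_k + b·t_k at every step:
  q = 1: r = 141, s = 1 − 1·0 = 1, t = 0 − 1·1 = -1  (check: 489·1 + 348·(-1) = 141)
  q = 2: r = 66, s = 0 − 2·1 = -2, t = 1 − 2·(-1) = 3  (check: 489·(-2) + 348·3 = 66)
  q = 2: r = 9, s = 1 − 2·(-2) = 5, t = -1 − 2·3 = -7  (check: 489·5 + 348·(-7) = 9)
  q = 7: r = 3, s = -2 − 7·5 = -37, t = 3 − 7·(-7) = 52  (check: 489·(-37) + 348·52 = 3)
The row with r = 3 (the gcd) gives the Bezout coefficients s = -37, t = 52.
Result: 489 · (-37) + 348 · (52) = 3.

gcd(489, 348) = 3; s = -37, t = 52 (check: 489·(-37) + 348·52 = 3).


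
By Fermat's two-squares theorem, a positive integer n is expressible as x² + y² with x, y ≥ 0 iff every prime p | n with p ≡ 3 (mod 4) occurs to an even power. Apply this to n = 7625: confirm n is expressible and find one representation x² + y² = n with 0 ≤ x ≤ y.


Step 1: Factor n = 7625 = 5^3 · 61.
Step 2: Check the mod-4 condition on each prime factor: 5 ≡ 1 (mod 4), exponent 3; 61 ≡ 1 (mod 4), exponent 1.
All primes ≡ 3 (mod 4) appear to even exponent (or don't appear), so by the two-squares theorem n IS expressible as a sum of two squares.
Step 3: Build a representation. Group n = k² · m with k = 5 and m = 5 · 61 = 305 (a product of primes ≡ 1 (mod 4)); a representation of m scales to one of n via (k·x)² + (k·y)² = k²(x² + y²). Each prime p ≡ 1 (mod 4) is itself a sum of two squares; find a² by testing p − a² for a perfect square:
  5: 5 − 1² = 4 = 2² ⇒ 5 = 1² + 2².
  61: 61 − 1² = 60, 61 − 2² = 57, 61 − 3² = 52, 61 − 4² = 45, 61 − 5² = 36 = 6² ⇒ 61 = 5² + 6².
  Combine using the Brahmagupta–Fibonacci identity (a² + b²)(c² + d²) = (ac − bd)² + (ad + bc)² = (ac + bd)² + (ad − bc)²:
  5 · 61 = 305: from (1² + 2²)(5² + 6²), take (1·5 − 2·6, 1·6 + 2·5) = (5 − 12, 6 + 10) = (-7, 16); dropping signs (only squares matter) gives (7, 16); check 7² + 16² = 49 + 256 = 305 ✓.
  Scale by k = 5: (5·7, 5·16) = (35, 80).
Step 4: Order so x ≤ y and verify: 35² + 80² = 1225 + 6400 = 7625 = n. ✓

n = 7625 = 35² + 80² (one valid representation with x ≤ y).
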